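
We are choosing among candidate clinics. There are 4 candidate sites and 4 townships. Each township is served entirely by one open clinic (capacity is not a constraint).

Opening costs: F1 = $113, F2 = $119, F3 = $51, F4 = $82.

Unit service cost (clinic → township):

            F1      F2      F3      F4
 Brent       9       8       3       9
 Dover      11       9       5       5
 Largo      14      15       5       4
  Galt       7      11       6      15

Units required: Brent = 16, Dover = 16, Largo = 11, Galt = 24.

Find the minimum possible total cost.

For any fixed open set, each township goes to its cheapest open site; total = fixed + service.
{F3}: Brent→F3 3·16=48, Dover→F3 5·16=80, Largo→F3 5·11=55, Galt→F3 6·24=144. Service 327; fixed 51; total 378.
{F3, F4}: Brent→F3 3·16=48, Dover→F3 5·16=80, Largo→F4 4·11=44, Galt→F3 6·24=144. Service 316; fixed 133; total 449.
{F1, F3}: Brent→F3 3·16=48, Dover→F3 5·16=80, Largo→F3 5·11=55, Galt→F3 6·24=144. Service 327; fixed 164; total 491.
{F1, F2, F3, F4}: service 316 + fixed 365 = 681
No other subset beats 378.

Minimum total cost: 378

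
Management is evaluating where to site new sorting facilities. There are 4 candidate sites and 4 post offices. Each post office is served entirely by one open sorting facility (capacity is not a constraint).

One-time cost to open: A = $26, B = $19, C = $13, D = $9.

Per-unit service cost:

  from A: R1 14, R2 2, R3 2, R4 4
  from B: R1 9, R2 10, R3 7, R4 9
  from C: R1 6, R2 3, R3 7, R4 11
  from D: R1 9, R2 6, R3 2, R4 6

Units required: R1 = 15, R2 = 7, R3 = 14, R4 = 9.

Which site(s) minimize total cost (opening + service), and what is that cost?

Open A and C; minimum total cost 207.

For any fixed open set, each post office goes to its cheapest open site; total = fixed + service.
{A, C}: R1→C 6·15=90, R2→A 2·7=14, R3→A 2·14=28, R4→A 4·9=36. Service 168; fixed 39; total 207.
{C, D}: R1→C 6·15=90, R2→C 3·7=21, R3→D 2·14=28, R4→D 6·9=54. Service 193; fixed 22; total 215.
{A, C, D}: R1→C 6·15=90, R2→A 2·7=14, R3→A 2·14=28, R4→A 4·9=36. Service 168; fixed 48; total 216.
{A, B, C, D}: R1→C 6·15=90, R2→A 2·7=14, R3→A 2·14=28, R4→A 4·9=36. Service 168; fixed 67; total 235.
(All 15 nonempty subsets were checked; A and C is lowest.)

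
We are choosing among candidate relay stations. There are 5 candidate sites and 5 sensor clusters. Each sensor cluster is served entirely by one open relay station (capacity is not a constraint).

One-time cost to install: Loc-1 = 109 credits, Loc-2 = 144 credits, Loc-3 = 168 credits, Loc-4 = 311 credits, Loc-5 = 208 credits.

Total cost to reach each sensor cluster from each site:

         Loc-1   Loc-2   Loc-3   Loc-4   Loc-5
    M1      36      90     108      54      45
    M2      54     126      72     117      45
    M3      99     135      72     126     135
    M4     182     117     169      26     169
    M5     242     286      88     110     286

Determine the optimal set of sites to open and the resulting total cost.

For any fixed open set, each sensor cluster goes to its cheapest open site; total = fixed + service.
{Loc-3}: M1→Loc-3 108, M2→Loc-3 72, M3→Loc-3 72, M4→Loc-3 169, M5→Loc-3 88. Service 509; fixed 168; total 677.
{Loc-1, Loc-3}: service 419 + fixed 277 = 696
{Loc-1}: service 613 + fixed 109 = 722
{Loc-1, Loc-2, Loc-3, Loc-4, Loc-5}: M1→Loc-1 36, M2→Loc-5 45, M3→Loc-3 72, M4→Loc-4 26, M5→Loc-3 88. Service 267; fixed 940; total 1207.
No other subset beats 677.

Open Loc-3 only; minimum total cost 677.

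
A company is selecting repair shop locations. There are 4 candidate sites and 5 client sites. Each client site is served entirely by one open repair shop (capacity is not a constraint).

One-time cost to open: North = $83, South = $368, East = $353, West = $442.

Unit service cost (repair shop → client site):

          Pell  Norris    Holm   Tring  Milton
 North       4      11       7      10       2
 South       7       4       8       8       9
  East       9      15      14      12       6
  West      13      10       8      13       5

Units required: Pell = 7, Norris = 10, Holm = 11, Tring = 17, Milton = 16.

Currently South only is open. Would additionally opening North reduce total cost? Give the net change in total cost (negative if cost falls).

Yes — net change −61 (cost falls by 61).

Current service cost with {South}: 457.
Adding North: each client site re-picks its cheapest; new service cost 313, saving 144.
Extra fixed cost: 83. Net change = 83 − 144 = -61.
(Totals: 825 → 764.)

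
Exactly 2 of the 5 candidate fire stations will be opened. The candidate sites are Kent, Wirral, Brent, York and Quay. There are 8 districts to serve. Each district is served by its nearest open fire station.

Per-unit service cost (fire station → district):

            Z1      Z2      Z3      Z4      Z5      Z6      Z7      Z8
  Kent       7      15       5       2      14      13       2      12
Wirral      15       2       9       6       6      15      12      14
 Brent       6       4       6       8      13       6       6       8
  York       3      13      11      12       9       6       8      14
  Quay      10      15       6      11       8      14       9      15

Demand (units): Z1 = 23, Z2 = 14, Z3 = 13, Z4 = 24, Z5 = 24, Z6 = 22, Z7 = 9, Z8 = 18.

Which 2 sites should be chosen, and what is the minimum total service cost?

Choose Wirral and Brent; total service cost 862.

With exactly 2 open, each district uses its cheapest among the chosen.
{Wirral, Brent}: Z1→Brent 6·23=138, Z2→Wirral 2·14=28, Z3→Brent 6·13=78, Z4→Wirral 6·24=144, Z5→Wirral 6·24=144, Z6→Brent 6·22=132, Z7→Brent 6·9=54, Z8→Brent 8·18=144. Service cost 862.
{Kent, Brent}: service cost 913
{Brent, York}: service cost 941
Among all 10 size-2 choices, {Wirral, Brent} is lowest.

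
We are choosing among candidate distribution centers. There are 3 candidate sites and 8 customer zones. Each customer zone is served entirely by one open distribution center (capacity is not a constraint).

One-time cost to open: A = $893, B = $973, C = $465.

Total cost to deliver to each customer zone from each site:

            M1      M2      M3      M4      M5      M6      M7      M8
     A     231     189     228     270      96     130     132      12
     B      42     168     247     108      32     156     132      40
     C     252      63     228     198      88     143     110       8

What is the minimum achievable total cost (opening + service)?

For any fixed open set, each customer zone goes to its cheapest open site; total = fixed + service.
{C}: M1→C 252, M2→C 63, M3→C 228, M4→C 198, M5→C 88, M6→C 143, M7→C 110, M8→C 8. Service 1090; fixed 465; total 1555.
{B}: M1→B 42, M2→B 168, M3→B 247, M4→B 108, M5→B 32, M6→B 156, M7→B 132, M8→B 40. Service 925; fixed 973; total 1898.
{B, C}: M1→B 42, M2→C 63, M3→C 228, M4→B 108, M5→B 32, M6→C 143, M7→C 110, M8→C 8. Service 734; fixed 1438; total 2172.
{A, B, C}: service 721 + fixed 2331 = 3052
No other subset beats 1555.

Minimum total cost: 1555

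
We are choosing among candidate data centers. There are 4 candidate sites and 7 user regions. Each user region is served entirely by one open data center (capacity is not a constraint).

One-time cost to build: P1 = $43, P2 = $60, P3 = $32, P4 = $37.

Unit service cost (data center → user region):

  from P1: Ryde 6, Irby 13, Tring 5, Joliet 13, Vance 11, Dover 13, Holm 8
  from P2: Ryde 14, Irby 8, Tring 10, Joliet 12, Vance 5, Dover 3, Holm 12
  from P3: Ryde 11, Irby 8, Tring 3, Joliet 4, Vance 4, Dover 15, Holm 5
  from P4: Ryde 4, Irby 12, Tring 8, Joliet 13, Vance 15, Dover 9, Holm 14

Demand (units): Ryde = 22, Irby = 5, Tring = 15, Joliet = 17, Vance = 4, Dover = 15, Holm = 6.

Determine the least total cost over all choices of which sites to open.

For any fixed open set, each user region goes to its cheapest open site; total = fixed + service.
{P2, P3, P4}: Ryde→P4 4·22=88, Irby→P2 8·5=40, Tring→P3 3·15=45, Joliet→P3 4·17=68, Vance→P3 4·4=16, Dover→P2 3·15=45, Holm→P3 5·6=30. Service 332; fixed 129; total 461.
{P3, P4}: service 422 + fixed 69 = 491
{P1, P2, P3, P4}: Ryde→P4 4·22=88, Irby→P2 8·5=40, Tring→P3 3·15=45, Joliet→P3 4·17=68, Vance→P3 4·4=16, Dover→P2 3·15=45, Holm→P3 5·6=30. Service 332; fixed 172; total 504.
{P3}: service 666 + fixed 32 = 698
(All 15 nonempty subsets were checked; P2, P3 and P4 is lowest.)

Minimum total cost: 461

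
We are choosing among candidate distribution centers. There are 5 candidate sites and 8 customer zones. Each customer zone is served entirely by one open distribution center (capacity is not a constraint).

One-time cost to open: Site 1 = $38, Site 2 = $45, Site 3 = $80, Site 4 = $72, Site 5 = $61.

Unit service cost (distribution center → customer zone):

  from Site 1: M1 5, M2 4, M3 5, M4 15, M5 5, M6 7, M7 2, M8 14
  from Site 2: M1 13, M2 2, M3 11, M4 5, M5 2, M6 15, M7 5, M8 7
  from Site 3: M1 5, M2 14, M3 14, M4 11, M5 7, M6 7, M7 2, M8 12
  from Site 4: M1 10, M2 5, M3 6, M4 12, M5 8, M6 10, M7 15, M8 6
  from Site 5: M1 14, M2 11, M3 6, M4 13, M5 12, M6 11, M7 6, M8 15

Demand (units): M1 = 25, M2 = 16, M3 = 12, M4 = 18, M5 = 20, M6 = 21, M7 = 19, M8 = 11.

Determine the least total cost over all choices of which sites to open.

For any fixed open set, each customer zone goes to its cheapest open site; total = fixed + service.
{Site 1, Site 2}: M1→Site 1 5·25=125, M2→Site 2 2·16=32, M3→Site 1 5·12=60, M4→Site 2 5·18=90, M5→Site 2 2·20=40, M6→Site 1 7·21=147, M7→Site 1 2·19=38, M8→Site 2 7·11=77. Service 609; fixed 83; total 692.
{Site 1, Site 2, Site 4}: M1→Site 1 5·25=125, M2→Site 2 2·16=32, M3→Site 1 5·12=60, M4→Site 2 5·18=90, M5→Site 2 2·20=40, M6→Site 1 7·21=147, M7→Site 1 2·19=38, M8→Site 4 6·11=66. Service 598; fixed 155; total 753.
{Site 1, Site 2, Site 5}: service 609 + fixed 144 = 753
{Site 1, Site 2, Site 3, Site 4, Site 5}: M1→Site 1 5·25=125, M2→Site 2 2·16=32, M3→Site 1 5·12=60, M4→Site 2 5·18=90, M5→Site 2 2·20=40, M6→Site 1 7·21=147, M7→Site 1 2·19=38, M8→Site 4 6·11=66. Service 598; fixed 296; total 894.
No other subset beats 692.

Minimum total cost: 692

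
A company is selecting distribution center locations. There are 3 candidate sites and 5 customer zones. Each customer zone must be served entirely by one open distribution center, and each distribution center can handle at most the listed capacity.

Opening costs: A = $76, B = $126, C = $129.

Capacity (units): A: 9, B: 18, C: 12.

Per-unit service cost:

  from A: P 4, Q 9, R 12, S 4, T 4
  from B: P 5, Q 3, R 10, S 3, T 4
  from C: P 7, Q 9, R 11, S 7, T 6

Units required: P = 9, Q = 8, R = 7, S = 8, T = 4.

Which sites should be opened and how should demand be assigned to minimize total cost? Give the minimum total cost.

Minimum total cost: 516

Open {A, B, C}: P→A 4·9=36, Q→B 3·8=24, R→C 11·7=77, S→B 3·8=24, T→C 6·4=24.
Loads: A carries 9/9, B carries 16/18, C carries 11/12. Service 185; fixed 331; total 516.
Next best feasible plan costs 533.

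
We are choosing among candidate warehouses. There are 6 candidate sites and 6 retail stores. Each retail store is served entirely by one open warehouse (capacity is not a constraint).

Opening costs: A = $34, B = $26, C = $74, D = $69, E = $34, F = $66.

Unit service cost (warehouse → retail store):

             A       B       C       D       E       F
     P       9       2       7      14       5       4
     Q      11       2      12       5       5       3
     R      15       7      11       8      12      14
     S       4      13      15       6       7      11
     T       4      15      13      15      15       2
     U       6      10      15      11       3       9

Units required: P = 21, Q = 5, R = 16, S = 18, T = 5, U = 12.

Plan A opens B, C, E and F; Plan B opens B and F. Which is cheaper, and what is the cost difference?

Plan A: {B, C, E, F}: P→B 2·21=42, Q→B 2·5=10, R→B 7·16=112, S→E 7·18=126, T→F 2·5=10, U→E 3·12=36. Service 336; fixed 200; total 536.
Plan B: {B, F}: P→B 2·21=42, Q→B 2·5=10, R→B 7·16=112, S→F 11·18=198, T→F 2·5=10, U→F 9·12=108. Service 480; fixed 92; total 572.
Difference: |536 − 572| = 36.

Plan A is cheaper by 36.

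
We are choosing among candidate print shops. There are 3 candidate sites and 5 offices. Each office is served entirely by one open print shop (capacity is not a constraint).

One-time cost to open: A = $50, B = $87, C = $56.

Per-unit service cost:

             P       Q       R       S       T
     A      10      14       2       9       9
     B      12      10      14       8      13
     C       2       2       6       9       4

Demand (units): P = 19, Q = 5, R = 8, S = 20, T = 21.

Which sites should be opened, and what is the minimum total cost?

Open C only; minimum total cost 416.

For any fixed open set, each office goes to its cheapest open site; total = fixed + service.
{C}: P→C 2·19=38, Q→C 2·5=10, R→C 6·8=48, S→C 9·20=180, T→C 4·21=84. Service 360; fixed 56; total 416.
{A, C}: service 328 + fixed 106 = 434
{B, C}: P→C 2·19=38, Q→C 2·5=10, R→C 6·8=48, S→B 8·20=160, T→C 4·21=84. Service 340; fixed 143; total 483.
{A, B, C}: service 308 + fixed 193 = 501
No other subset beats 416.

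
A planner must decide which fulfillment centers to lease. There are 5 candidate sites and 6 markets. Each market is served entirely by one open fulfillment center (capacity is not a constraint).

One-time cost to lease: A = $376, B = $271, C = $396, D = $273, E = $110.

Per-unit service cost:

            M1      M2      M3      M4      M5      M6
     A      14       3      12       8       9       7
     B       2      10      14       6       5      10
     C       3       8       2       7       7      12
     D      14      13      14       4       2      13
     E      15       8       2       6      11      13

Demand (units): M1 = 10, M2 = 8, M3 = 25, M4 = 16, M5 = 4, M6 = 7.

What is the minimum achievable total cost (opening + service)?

Minimum total cost: 605

For any fixed open set, each market goes to its cheapest open site; total = fixed + service.
{E}: M1→E 15·10=150, M2→E 8·8=64, M3→E 2·25=50, M4→E 6·16=96, M5→E 11·4=44, M6→E 13·7=91. Service 495; fixed 110; total 605.
{B, E}: M1→B 2·10=20, M2→E 8·8=64, M3→E 2·25=50, M4→B 6·16=96, M5→B 5·4=20, M6→B 10·7=70. Service 320; fixed 381; total 701.
{C}: service 368 + fixed 396 = 764
{A, B, C, D, E}: service 215 + fixed 1426 = 1641
No other subset beats 605.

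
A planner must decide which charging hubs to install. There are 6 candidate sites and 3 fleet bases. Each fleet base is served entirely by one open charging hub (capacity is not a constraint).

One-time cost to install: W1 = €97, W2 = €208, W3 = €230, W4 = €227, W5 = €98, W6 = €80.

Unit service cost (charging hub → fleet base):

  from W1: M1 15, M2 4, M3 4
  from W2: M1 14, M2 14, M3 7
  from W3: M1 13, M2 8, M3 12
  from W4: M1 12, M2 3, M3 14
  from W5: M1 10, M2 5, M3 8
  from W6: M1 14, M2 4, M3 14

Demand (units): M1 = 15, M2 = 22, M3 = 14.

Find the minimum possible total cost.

For any fixed open set, each fleet base goes to its cheapest open site; total = fixed + service.
{W1}: M1→W1 15·15=225, M2→W1 4·22=88, M3→W1 4·14=56. Service 369; fixed 97; total 466.
{W5}: service 372 + fixed 98 = 470
{W1, W5}: service 294 + fixed 195 = 489
{W1, W2, W3, W4, W5, W6}: service 272 + fixed 940 = 1212
No other subset beats 466.

Minimum total cost: 466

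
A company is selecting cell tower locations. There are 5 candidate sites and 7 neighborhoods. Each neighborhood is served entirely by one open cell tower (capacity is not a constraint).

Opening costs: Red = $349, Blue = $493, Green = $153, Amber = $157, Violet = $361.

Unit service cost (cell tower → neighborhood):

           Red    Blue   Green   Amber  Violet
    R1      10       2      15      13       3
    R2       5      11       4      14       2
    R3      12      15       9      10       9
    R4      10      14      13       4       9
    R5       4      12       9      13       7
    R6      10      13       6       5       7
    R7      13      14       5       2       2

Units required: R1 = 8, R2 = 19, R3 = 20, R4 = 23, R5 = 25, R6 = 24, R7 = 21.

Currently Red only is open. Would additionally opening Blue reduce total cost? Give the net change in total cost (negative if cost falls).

No — net change +429 (cost rises by 429).

Current service cost with {Red}: 1258.
Adding Blue: each neighborhood re-picks its cheapest; new service cost 1194, saving 64.
Extra fixed cost: 493. Net change = 493 − 64 = 429.
(Totals: 1607 → 2036.)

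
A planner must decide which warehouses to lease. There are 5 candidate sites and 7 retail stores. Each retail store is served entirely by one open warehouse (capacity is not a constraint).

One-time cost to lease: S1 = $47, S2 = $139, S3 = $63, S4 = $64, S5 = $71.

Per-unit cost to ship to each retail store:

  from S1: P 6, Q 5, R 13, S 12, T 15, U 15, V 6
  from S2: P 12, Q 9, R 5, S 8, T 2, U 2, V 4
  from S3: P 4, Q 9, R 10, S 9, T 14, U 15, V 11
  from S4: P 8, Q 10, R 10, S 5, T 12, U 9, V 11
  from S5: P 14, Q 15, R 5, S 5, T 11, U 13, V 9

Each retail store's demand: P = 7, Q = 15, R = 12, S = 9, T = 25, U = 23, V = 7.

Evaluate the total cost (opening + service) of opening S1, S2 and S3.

Each retail store is assigned to its cheapest site among the open ones.
{S1, S2, S3}: P→S3 4·7=28, Q→S1 5·15=75, R→S2 5·12=60, S→S2 8·9=72, T→S2 2·25=50, U→S2 2·23=46, V→S2 4·7=28. Service 359; fixed 249; total 608.

Total cost: 608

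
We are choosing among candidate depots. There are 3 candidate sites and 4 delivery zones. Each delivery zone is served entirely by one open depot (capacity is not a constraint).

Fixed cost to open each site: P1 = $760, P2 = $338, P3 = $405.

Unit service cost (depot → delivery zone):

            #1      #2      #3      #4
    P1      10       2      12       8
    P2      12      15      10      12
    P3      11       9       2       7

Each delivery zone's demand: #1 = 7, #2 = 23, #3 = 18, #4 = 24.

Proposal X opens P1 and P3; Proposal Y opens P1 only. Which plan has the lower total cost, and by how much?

Proposal Y is cheaper by 201.

Proposal X: {P1, P3}: #1→P1 10·7=70, #2→P1 2·23=46, #3→P3 2·18=36, #4→P3 7·24=168. Service 320; fixed 1165; total 1485.
Proposal Y: {P1}: #1→P1 10·7=70, #2→P1 2·23=46, #3→P1 12·18=216, #4→P1 8·24=192. Service 524; fixed 760; total 1284.
Difference: |1485 − 1284| = 201.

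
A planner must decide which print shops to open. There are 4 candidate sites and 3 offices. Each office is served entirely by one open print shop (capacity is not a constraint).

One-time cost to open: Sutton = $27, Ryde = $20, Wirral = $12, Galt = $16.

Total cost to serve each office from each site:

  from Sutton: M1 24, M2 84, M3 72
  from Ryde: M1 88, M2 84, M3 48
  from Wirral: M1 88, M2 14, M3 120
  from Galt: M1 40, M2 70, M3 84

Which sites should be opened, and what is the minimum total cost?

For any fixed open set, each office goes to its cheapest open site; total = fixed + service.
{Sutton, Ryde, Wirral}: M1→Sutton 24, M2→Wirral 14, M3→Ryde 48. Service 86; fixed 59; total 145.
{Sutton, Wirral}: service 110 + fixed 39 = 149
{Ryde, Wirral, Galt}: service 102 + fixed 48 = 150
{Sutton, Ryde, Wirral, Galt}: service 86 + fixed 75 = 161
No other subset beats 145.

Open Sutton, Ryde and Wirral; minimum total cost 145.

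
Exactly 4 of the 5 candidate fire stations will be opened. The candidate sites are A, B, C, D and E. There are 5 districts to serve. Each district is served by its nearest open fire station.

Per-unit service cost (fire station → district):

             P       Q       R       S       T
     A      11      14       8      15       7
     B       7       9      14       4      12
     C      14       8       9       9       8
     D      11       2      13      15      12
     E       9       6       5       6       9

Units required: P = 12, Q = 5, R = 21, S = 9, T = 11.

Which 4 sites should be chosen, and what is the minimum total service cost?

With exactly 4 open, each district uses its cheapest among the chosen.
{A, B, D, E}: P→B 7·12=84, Q→D 2·5=10, R→E 5·21=105, S→B 4·9=36, T→A 7·11=77. Service cost 312.
{B, C, D, E}: service cost 323
{A, B, C, E}: service cost 332
Among all 5 size-4 choices, {A, B, D, E} is lowest.

Choose A, B, D and E; total service cost 312.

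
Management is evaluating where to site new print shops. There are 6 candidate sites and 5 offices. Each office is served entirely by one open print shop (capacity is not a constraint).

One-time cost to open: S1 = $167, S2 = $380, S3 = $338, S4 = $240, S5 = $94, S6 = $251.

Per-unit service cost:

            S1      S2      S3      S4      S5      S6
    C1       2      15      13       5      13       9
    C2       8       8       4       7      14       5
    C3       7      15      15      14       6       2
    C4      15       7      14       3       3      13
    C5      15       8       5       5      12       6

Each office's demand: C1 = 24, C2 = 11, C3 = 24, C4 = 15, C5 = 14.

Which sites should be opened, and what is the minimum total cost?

Open S1 and S5; minimum total cost 754.

For any fixed open set, each office goes to its cheapest open site; total = fixed + service.
{S1, S5}: C1→S1 2·24=48, C2→S1 8·11=88, C3→S5 6·24=144, C4→S5 3·15=45, C5→S5 12·14=168. Service 493; fixed 261; total 754.
{S4, S5}: service 456 + fixed 334 = 790
{S1, S5, S6}: service 280 + fixed 512 = 792
{S1, S2, S3, S4, S5, S6}: service 255 + fixed 1470 = 1725
No other subset beats 754.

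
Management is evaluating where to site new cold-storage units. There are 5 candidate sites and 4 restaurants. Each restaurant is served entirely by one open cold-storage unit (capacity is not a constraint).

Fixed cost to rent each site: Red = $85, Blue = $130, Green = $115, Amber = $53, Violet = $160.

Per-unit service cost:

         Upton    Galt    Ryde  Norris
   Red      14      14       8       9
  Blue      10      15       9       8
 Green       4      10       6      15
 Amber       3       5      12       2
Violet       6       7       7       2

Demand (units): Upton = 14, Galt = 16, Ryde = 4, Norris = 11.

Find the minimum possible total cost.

Minimum total cost: 245

For any fixed open set, each restaurant goes to its cheapest open site; total = fixed + service.
{Amber}: Upton→Amber 3·14=42, Galt→Amber 5·16=80, Ryde→Amber 12·4=48, Norris→Amber 2·11=22. Service 192; fixed 53; total 245.
{Red, Amber}: service 176 + fixed 138 = 314
{Green, Amber}: service 168 + fixed 168 = 336
{Red, Blue, Green, Amber, Violet}: Upton→Amber 3·14=42, Galt→Amber 5·16=80, Ryde→Green 6·4=24, Norris→Amber 2·11=22. Service 168; fixed 543; total 711.
No other subset beats 245.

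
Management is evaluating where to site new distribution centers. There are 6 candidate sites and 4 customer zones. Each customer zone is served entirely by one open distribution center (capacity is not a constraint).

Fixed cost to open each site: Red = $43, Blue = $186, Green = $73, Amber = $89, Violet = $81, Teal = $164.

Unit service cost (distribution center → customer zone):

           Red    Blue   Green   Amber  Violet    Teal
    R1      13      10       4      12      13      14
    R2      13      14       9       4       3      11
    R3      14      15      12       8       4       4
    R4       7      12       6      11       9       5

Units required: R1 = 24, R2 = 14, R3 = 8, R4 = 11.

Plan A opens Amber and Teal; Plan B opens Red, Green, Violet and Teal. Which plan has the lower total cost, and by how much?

Plan B is cheaper by 98.

Plan A: {Amber, Teal}: R1→Amber 12·24=288, R2→Amber 4·14=56, R3→Teal 4·8=32, R4→Teal 5·11=55. Service 431; fixed 253; total 684.
Plan B: {Red, Green, Violet, Teal}: R1→Green 4·24=96, R2→Violet 3·14=42, R3→Violet 4·8=32, R4→Teal 5·11=55. Service 225; fixed 361; total 586.
Difference: |684 − 586| = 98.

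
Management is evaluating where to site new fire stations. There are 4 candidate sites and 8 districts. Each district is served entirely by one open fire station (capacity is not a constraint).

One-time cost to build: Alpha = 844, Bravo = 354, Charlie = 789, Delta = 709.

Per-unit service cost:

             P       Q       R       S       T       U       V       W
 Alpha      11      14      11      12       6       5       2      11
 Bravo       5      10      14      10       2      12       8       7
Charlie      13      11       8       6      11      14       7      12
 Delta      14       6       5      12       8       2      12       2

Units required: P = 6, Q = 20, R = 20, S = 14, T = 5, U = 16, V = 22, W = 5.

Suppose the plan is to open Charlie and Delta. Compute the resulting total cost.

Each district is assigned to its cheapest site among the open ones.
{Charlie, Delta}: P→Charlie 13·6=78, Q→Delta 6·20=120, R→Delta 5·20=100, S→Charlie 6·14=84, T→Delta 8·5=40, U→Delta 2·16=32, V→Charlie 7·22=154, W→Delta 2·5=10. Service 618; fixed 1498; total 2116.

Total cost: 2116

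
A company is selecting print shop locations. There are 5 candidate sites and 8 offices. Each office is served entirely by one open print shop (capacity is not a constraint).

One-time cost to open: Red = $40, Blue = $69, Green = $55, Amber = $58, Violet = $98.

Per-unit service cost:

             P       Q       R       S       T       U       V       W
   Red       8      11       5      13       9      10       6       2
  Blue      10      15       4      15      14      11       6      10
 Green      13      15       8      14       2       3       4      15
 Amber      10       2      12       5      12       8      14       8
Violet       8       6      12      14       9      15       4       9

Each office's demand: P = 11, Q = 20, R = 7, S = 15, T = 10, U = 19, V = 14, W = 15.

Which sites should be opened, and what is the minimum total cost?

Open Red, Green and Amber; minimum total cost 554.

For any fixed open set, each office goes to its cheapest open site; total = fixed + service.
{Red, Green, Amber}: P→Red 8·11=88, Q→Amber 2·20=40, R→Red 5·7=35, S→Amber 5·15=75, T→Green 2·10=20, U→Green 3·19=57, V→Green 4·14=56, W→Red 2·15=30. Service 401; fixed 153; total 554.
{Red, Blue, Green, Amber}: service 394 + fixed 222 = 616
{Green, Amber}: service 534 + fixed 113 = 647
{Red, Blue, Green, Amber, Violet}: P→Red 8·11=88, Q→Amber 2·20=40, R→Blue 4·7=28, S→Amber 5·15=75, T→Green 2·10=20, U→Green 3·19=57, V→Green 4·14=56, W→Red 2·15=30. Service 394; fixed 320; total 714.
No other subset beats 554.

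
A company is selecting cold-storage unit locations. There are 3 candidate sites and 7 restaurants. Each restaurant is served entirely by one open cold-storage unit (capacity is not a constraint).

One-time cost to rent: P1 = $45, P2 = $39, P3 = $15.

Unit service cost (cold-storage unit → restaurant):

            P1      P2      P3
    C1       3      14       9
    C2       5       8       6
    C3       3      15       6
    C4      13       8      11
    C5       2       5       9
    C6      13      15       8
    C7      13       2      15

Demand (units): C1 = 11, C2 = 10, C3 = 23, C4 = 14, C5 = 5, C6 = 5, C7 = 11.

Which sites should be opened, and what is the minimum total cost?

For any fixed open set, each restaurant goes to its cheapest open site; total = fixed + service.
{P1, P2, P3}: C1→P1 3·11=33, C2→P1 5·10=50, C3→P1 3·23=69, C4→P2 8·14=112, C5→P1 2·5=10, C6→P3 8·5=40, C7→P2 2·11=22. Service 336; fixed 99; total 435.
{P1, P2}: service 361 + fixed 84 = 445
{P2, P3}: service 496 + fixed 54 = 550
{P3}: service 701 + fixed 15 = 716
(All 7 nonempty subsets were checked; P1, P2 and P3 is lowest.)

Open P1, P2 and P3; minimum total cost 435.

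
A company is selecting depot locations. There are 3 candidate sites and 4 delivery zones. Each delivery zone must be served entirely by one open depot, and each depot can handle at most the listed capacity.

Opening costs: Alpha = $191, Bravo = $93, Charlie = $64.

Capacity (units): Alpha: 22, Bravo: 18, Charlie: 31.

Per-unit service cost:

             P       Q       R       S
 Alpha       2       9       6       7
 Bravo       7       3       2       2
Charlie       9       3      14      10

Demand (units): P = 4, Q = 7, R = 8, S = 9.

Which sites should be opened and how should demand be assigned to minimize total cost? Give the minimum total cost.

Minimum total cost: 248

Open {Bravo, Charlie}: P→Charlie 9·4=36, Q→Charlie 3·7=21, R→Bravo 2·8=16, S→Bravo 2·9=18.
Loads: Bravo carries 17/18, Charlie carries 11/31. Service 91; fixed 157; total 248.
Next best feasible plan costs 312.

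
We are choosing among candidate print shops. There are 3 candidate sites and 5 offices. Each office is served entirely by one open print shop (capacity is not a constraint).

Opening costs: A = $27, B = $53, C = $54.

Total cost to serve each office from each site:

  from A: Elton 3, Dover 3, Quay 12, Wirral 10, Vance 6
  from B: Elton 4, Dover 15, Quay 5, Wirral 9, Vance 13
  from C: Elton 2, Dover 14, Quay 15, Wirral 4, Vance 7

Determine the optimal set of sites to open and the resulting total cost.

Open A only; minimum total cost 61.

For any fixed open set, each office goes to its cheapest open site; total = fixed + service.
{A}: Elton→A 3, Dover→A 3, Quay→A 12, Wirral→A 10, Vance→A 6. Service 34; fixed 27; total 61.
{C}: service 42 + fixed 54 = 96
{B}: service 46 + fixed 53 = 99
{A, B, C}: Elton→C 2, Dover→A 3, Quay→B 5, Wirral→C 4, Vance→A 6. Service 20; fixed 134; total 154.
(All 7 nonempty subsets were checked; A only is lowest.)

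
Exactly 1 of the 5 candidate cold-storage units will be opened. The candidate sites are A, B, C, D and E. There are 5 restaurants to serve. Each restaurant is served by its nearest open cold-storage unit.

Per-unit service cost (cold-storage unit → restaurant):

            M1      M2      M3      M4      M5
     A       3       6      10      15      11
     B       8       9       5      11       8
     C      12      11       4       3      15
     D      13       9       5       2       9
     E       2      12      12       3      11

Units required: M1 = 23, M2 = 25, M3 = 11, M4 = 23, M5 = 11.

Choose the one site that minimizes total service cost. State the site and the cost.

With exactly 1 open, each restaurant uses its cheapest among the chosen.
{E}: M1→E 2·23=46, M2→E 12·25=300, M3→E 12·11=132, M4→E 3·23=69, M5→E 11·11=121. Service cost 668.
{D}: service cost 724
{A}: service cost 795
Among all 5 size-1 choices, {E} is lowest.

Choose E only; total service cost 668.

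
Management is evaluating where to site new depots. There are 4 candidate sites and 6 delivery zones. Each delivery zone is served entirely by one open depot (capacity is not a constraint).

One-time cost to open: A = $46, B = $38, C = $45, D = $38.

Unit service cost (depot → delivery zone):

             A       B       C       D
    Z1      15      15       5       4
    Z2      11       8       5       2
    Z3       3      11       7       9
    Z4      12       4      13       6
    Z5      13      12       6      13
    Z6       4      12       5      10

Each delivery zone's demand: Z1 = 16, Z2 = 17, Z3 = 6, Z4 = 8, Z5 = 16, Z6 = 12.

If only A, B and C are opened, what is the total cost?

Total cost: 488

Each delivery zone is assigned to its cheapest site among the open ones.
{A, B, C}: Z1→C 5·16=80, Z2→C 5·17=85, Z3→A 3·6=18, Z4→B 4·8=32, Z5→C 6·16=96, Z6→A 4·12=48. Service 359; fixed 129; total 488.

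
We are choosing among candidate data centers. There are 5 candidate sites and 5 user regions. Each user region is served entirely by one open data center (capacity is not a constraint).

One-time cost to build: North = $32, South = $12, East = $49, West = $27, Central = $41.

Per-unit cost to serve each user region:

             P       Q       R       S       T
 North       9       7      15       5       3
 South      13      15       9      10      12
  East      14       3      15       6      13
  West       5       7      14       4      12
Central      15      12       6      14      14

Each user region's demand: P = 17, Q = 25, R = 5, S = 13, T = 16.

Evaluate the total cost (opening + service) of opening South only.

Total cost: 975

Each user region is assigned to its cheapest site among the open ones.
{South}: P→South 13·17=221, Q→South 15·25=375, R→South 9·5=45, S→South 10·13=130, T→South 12·16=192. Service 963; fixed 12; total 975.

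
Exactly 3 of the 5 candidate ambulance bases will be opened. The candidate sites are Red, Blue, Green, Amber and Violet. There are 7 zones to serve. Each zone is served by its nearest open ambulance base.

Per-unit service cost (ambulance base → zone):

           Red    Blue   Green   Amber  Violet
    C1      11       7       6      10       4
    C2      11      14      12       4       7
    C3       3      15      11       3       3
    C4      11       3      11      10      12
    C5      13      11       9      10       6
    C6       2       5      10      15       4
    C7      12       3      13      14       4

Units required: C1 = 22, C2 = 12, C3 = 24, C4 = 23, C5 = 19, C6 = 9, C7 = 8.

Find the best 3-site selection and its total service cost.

With exactly 3 open, each zone uses its cheapest among the chosen.
{Blue, Amber, Violet}: C1→Violet 4·22=88, C2→Amber 4·12=48, C3→Amber 3·24=72, C4→Blue 3·23=69, C5→Violet 6·19=114, C6→Violet 4·9=36, C7→Blue 3·8=24. Service cost 451.
{Red, Blue, Violet}: service cost 469
{Blue, Green, Violet}: service cost 487
Among all 10 size-3 choices, {Blue, Amber, Violet} is lowest.

Choose Blue, Amber and Violet; total service cost 451.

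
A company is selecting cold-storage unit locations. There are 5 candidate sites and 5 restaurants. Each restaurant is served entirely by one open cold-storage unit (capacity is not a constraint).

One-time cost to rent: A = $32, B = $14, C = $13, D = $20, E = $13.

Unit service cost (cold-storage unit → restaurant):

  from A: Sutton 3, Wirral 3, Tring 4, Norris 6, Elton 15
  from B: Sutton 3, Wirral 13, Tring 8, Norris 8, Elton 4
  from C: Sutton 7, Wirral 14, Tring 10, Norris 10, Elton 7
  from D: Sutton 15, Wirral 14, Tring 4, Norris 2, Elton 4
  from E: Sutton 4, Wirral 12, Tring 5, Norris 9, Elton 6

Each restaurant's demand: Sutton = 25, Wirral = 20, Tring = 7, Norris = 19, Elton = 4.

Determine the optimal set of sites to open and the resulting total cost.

For any fixed open set, each restaurant goes to its cheapest open site; total = fixed + service.
{A, D}: Sutton→A 3·25=75, Wirral→A 3·20=60, Tring→A 4·7=28, Norris→D 2·19=38, Elton→D 4·4=16. Service 217; fixed 52; total 269.
{A, C, D}: Sutton→A 3·25=75, Wirral→A 3·20=60, Tring→A 4·7=28, Norris→D 2·19=38, Elton→D 4·4=16. Service 217; fixed 65; total 282.
{A, D, E}: service 217 + fixed 65 = 282
{A, B, C, D, E}: service 217 + fixed 92 = 309
No other subset beats 269.

Open A and D; minimum total cost 269.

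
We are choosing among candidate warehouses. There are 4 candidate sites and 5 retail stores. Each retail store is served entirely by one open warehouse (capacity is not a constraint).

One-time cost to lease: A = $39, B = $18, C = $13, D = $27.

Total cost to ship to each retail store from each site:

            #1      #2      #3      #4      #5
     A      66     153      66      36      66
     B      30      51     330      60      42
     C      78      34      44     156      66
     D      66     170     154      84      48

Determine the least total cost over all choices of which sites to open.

Minimum total cost: 241

For any fixed open set, each retail store goes to its cheapest open site; total = fixed + service.
{B, C}: #1→B 30, #2→C 34, #3→C 44, #4→B 60, #5→B 42. Service 210; fixed 31; total 241.
{A, B, C}: #1→B 30, #2→C 34, #3→C 44, #4→A 36, #5→B 42. Service 186; fixed 70; total 256.
{B, C, D}: service 210 + fixed 58 = 268
{A, B, C, D}: service 186 + fixed 97 = 283
(All 15 nonempty subsets were checked; B and C is lowest.)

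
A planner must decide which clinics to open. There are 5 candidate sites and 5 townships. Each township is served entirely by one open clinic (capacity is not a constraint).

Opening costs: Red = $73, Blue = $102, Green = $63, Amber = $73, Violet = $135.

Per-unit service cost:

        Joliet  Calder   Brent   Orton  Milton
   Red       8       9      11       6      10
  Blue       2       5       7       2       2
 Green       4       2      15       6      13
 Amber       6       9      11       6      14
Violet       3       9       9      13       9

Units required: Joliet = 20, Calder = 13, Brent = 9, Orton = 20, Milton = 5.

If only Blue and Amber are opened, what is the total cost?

Total cost: 393

Each township is assigned to its cheapest site among the open ones.
{Blue, Amber}: Joliet→Blue 2·20=40, Calder→Blue 5·13=65, Brent→Blue 7·9=63, Orton→Blue 2·20=40, Milton→Blue 2·5=10. Service 218; fixed 175; total 393.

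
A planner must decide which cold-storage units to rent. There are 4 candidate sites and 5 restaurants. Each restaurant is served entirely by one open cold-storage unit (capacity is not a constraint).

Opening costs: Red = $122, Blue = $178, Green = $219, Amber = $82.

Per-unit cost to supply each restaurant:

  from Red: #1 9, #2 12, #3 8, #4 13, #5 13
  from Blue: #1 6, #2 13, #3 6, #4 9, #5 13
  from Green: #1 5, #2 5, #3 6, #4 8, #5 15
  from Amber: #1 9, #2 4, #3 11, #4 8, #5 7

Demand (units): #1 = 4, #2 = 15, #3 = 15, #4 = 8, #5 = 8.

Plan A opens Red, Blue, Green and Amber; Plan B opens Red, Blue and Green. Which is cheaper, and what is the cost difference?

Plan A: {Red, Blue, Green, Amber}: #1→Green 5·4=20, #2→Amber 4·15=60, #3→Blue 6·15=90, #4→Green 8·8=64, #5→Amber 7·8=56. Service 290; fixed 601; total 891.
Plan B: {Red, Blue, Green}: #1→Green 5·4=20, #2→Green 5·15=75, #3→Blue 6·15=90, #4→Green 8·8=64, #5→Red 13·8=104. Service 353; fixed 519; total 872.
Difference: |891 − 872| = 19.

Plan B is cheaper by 19.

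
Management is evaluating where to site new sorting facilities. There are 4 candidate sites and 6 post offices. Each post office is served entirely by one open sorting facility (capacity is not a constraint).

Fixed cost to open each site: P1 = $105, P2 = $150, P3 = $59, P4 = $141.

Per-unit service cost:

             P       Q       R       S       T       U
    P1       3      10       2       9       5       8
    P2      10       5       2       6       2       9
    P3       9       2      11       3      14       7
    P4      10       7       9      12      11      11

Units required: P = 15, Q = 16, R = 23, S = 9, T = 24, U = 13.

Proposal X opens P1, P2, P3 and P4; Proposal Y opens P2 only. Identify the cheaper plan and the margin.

Proposal Y is cheaper by 99.

Proposal X: {P1, P2, P3, P4}: P→P1 3·15=45, Q→P3 2·16=32, R→P1 2·23=46, S→P3 3·9=27, T→P2 2·24=48, U→P3 7·13=91. Service 289; fixed 455; total 744.
Proposal Y: {P2}: P→P2 10·15=150, Q→P2 5·16=80, R→P2 2·23=46, S→P2 6·9=54, T→P2 2·24=48, U→P2 9·13=117. Service 495; fixed 150; total 645.
Difference: |744 − 645| = 99.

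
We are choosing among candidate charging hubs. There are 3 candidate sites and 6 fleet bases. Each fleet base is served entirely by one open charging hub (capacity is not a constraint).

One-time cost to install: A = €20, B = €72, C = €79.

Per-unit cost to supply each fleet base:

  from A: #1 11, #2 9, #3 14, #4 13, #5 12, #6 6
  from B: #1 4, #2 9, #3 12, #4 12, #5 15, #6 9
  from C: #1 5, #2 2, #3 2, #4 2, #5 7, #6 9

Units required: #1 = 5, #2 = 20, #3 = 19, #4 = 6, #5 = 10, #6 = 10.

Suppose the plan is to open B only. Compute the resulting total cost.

Total cost: 812

Each fleet base is assigned to its cheapest site among the open ones.
{B}: #1→B 4·5=20, #2→B 9·20=180, #3→B 12·19=228, #4→B 12·6=72, #5→B 15·10=150, #6→B 9·10=90. Service 740; fixed 72; total 812.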